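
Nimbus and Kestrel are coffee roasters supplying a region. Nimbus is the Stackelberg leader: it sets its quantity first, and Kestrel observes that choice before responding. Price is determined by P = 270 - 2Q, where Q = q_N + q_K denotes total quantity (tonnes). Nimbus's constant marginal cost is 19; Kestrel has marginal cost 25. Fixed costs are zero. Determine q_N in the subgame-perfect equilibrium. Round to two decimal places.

64.25

Solve by backward induction. Given q_N, the follower Kestrel maximises π_K = (270 - 2q_N - 2q_K)q_K - 25q_K.
∂π_K/∂q_K = 245 - 2q_N - 4q_K = 0 gives the reaction function q_K = (245 - 2q_N)/4.
Nimbus substitutes q_K(q_N) into its own profit: π_N = q_N(270 - 2q_N - (245 - 2q_N)/2) - 19q_N = (295/2 - q_N)q_N - 19q_N.
The leader's first-order condition 257/2 - 2q_N = 0 yields q_N = 257/4.
Then q_K = (245 - 2·(257/4))/4 = 233/8.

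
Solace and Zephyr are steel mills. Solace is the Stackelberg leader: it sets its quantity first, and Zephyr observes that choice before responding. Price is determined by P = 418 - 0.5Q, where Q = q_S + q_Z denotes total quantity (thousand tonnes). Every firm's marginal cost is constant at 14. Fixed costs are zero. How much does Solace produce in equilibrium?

404

The follower Zephyr best-responds to any q_S: π_Z = (418 - 0.5Q)q_Z - 14q_Z.
Follower FOC: 404 - (1/2)q_S - q_Z = 0, so q_Z(q_S) = (404 - (1/2)q_S).
Solace substitutes q_Z(q_S) into its own profit: π_S = q_S(418 - (1/2)q_S - (404 - (1/2)q_S)/2) - 14q_S = (216 - (1/4)q_S)q_S - 14q_S.
Maximising: ∂π_S/∂q_S = 202 - (1/2)q_S = 0, giving q_S = 404.
Then q_Z = (404 - (1/2)·404) = 202.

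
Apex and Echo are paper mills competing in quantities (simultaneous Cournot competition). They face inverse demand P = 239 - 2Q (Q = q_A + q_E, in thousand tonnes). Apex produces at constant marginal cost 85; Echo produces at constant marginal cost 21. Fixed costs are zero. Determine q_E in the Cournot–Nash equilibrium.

Apex's profit: π_A = (239 - 2Q)q_A - (85q_A). Setting ∂π_A/∂q_A = 0: 154 - 4q_A - 2(q_E) = 0.
Echo's profit: π_E = (239 - 2Q)q_E - (21q_E). Setting ∂π_E/∂q_E = 0: 218 - 4q_E - 2(q_A) = 0.
Rearranging gives the reaction functions q_A = (154 - 2q_E)/4 and q_E = (218 - 2q_A)/4.
Substituting one into the other gives q_A = 15 and q_E = 47.

47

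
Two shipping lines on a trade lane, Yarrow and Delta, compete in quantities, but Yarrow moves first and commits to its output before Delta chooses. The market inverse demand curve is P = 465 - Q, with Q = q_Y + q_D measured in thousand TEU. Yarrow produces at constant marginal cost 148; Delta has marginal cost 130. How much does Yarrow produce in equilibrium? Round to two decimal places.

149.50

Solve by backward induction. Given q_Y, the follower Delta maximises π_D = (465 - q_Y - q_D)q_D - 130q_D.
Follower FOC: 335 - q_Y - 2q_D = 0, so q_D(q_Y) = (335 - q_Y)/2.
The leader anticipates this reaction. Substituting into P = 465 - Q gives P = 595/2 - (1/2)q_Y, so π_Y = (595/2 - (1/2)q_Y)q_Y - 148q_Y.
Leader FOC: 299/2 - q_Y = 0, so q_Y = 299/2.
Then q_D = (335 - 299/2)/2 = 371/4.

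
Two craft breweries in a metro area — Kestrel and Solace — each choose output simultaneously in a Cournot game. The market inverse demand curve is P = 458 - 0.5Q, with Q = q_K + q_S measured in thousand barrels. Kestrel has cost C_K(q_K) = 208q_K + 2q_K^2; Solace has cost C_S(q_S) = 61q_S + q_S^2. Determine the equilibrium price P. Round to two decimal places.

376.25

Kestrel's profit: π_K = (458 - 0.5Q)q_K - (208q_K + 2q_K²). Setting ∂π_K/∂q_K = 0: 250 - 5q_K - (1/2)(q_S) = 0.
Solace's profit: π_S = (458 - 0.5Q)q_S - (61q_S + q_S²). Setting ∂π_S/∂q_S = 0: 397 - 3q_S - (1/2)(q_K) = 0.
Best responses: q_K = (250 - (1/2)q_S)/5, q_S = (397 - (1/2)q_K)/3.
Substituting one into the other gives q_K = 37.3898 and q_S = 126.1017.
Total output Q = 163.4915, so price P = 458 - (1/2)·163.4915 = 376.2542.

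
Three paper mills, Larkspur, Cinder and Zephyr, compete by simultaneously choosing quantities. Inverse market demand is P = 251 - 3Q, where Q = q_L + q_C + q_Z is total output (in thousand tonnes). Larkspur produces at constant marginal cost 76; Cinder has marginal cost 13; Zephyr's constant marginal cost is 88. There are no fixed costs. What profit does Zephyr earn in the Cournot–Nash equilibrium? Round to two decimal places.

120.33

Larkspur's profit: π_L = (251 - 3Q)q_L - (76q_L). Setting ∂π_L/∂q_L = 0: 175 - 6q_L - 3(q_C + q_Z) = 0.
Cinder's profit: π_C = (251 - 3Q)q_C - (13q_C). Setting ∂π_C/∂q_C = 0: 238 - 6q_C - 3(q_L + q_Z) = 0.
Zephyr's profit: π_Z = (251 - 3Q)q_Z - (88q_Z). Setting ∂π_Z/∂q_Z = 0: 163 - 6q_Z - 3(q_L + q_C) = 0.
Adding the 3 first-order conditions: 576 − 12Q = 0, so Q = 48.
Back-substituting: q_L = (175 − 144)/3 = 31/3, q_C = (238 − 144)/3 = 94/3, q_Z = (163 − 144)/3 = 19/3.
Price P = 251 - 3·48 = 107.
Zephyr's profit: (107 - 88)·(19/3) = 361/3.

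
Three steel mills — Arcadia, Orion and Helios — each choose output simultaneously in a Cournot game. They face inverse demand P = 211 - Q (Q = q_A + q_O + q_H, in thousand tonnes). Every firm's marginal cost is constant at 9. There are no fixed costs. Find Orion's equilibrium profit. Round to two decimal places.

A representative firm's profit is π_i = q_i(211 - Q) - 9q_i.
First-order condition (treating rivals' output as given): 202 - 2q_i - Σ_{j≠i} q_j = 0.
By symmetry each firm produces the same amount; substituting Σ_{j≠i} q_j = 2q_i yields q_i = 202/4 = 101/2.
Price P = 211 - 303/2 = 119/2.
Orion's profit: (119/2 - 9)·(101/2) = 2550.2500.

2550.25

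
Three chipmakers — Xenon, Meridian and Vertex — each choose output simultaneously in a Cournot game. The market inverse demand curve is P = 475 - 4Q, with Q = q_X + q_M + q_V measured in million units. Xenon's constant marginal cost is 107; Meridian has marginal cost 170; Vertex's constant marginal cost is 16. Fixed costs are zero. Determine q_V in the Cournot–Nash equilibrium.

44

Xenon's profit: π_X = (475 - 4Q)q_X - (107q_X). Setting ∂π_X/∂q_X = 0: 368 - 8q_X - 4(q_M + q_V) = 0.
Meridian's profit: π_M = (475 - 4Q)q_M - (170q_M). Setting ∂π_M/∂q_M = 0: 305 - 8q_M - 4(q_X + q_V) = 0.
Vertex's profit: π_V = (475 - 4Q)q_V - (16q_V). Setting ∂π_V/∂q_V = 0: 459 - 8q_V - 4(q_X + q_M) = 0.
Summing all 3 equations gives 1132 − 16Q = 0, hence Q = 283/4.
Back-substituting: q_X = (368 − 283)/4 = 85/4, q_M = (305 − 283)/4 = 11/2, q_V = (459 − 283)/4 = 44.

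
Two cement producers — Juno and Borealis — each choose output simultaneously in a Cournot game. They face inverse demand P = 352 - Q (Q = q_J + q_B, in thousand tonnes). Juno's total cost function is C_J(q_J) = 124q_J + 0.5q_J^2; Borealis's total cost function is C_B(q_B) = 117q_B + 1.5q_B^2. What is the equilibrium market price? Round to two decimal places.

253.29

Juno's profit: π_J = (352 - Q)q_J - (124q_J + (1/2)q_J²). Setting ∂π_J/∂q_J = 0: 228 - 3q_J - (q_B) = 0.
Borealis's profit: π_B = (352 - Q)q_B - (117q_B + (3/2)q_B²). Setting ∂π_B/∂q_B = 0: 235 - 5q_B - (q_J) = 0.
Rearranging gives the reaction functions q_J = (228 - q_B)/3 and q_B = (235 - q_J)/5.
Substituting one into the other gives q_J = 905/14 and q_B = 477/14.
Total output Q = 691/7, so price P = 352 - 691/7 = 1773/7.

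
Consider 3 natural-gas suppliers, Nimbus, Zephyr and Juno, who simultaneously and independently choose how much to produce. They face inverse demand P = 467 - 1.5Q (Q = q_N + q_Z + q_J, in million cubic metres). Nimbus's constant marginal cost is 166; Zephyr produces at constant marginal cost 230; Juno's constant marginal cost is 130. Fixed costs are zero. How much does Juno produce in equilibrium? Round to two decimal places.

Nimbus's profit: π_N = (467 - 1.5Q)q_N - (166q_N). Setting ∂π_N/∂q_N = 0: 301 - 3q_N - (3/2)(q_Z + q_J) = 0.
Zephyr's profit: π_Z = (467 - 1.5Q)q_Z - (230q_Z). Setting ∂π_Z/∂q_Z = 0: 237 - 3q_Z - (3/2)(q_N + q_J) = 0.
Juno's profit: π_J = (467 - 1.5Q)q_J - (130q_J). Setting ∂π_J/∂q_J = 0: 337 - 3q_J - (3/2)(q_N + q_Z) = 0.
Summing all 3 equations gives 875 − 6Q = 0, hence Q = 875/6.
Back-substituting: q_N = (301 − 875/4)/(3/2) = 329/6, q_Z = (237 − 875/4)/(3/2) = 73/6, q_J = (337 − 875/4)/(3/2) = 473/6.

78.83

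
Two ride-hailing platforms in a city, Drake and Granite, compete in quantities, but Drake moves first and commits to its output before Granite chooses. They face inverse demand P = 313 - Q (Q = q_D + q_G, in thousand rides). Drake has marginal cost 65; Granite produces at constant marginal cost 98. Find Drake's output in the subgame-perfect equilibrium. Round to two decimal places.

140.50

The follower Granite best-responds to any q_D: π_G = (313 - Q)q_G - 98q_G.
Setting the follower's marginal profit to zero, 215 - q_D - 2q_G = 0, i.e. q_G = (215 - q_D)/2.
Drake substitutes q_G(q_D) into its own profit: π_D = q_D(313 - q_D - (215 - q_D)/2) - 65q_D = (411/2 - (1/2)q_D)q_D - 65q_D.
Leader FOC: 281/2 - q_D = 0, so q_D = 281/2.
Then q_G = (215 - 281/2)/2 = 149/4.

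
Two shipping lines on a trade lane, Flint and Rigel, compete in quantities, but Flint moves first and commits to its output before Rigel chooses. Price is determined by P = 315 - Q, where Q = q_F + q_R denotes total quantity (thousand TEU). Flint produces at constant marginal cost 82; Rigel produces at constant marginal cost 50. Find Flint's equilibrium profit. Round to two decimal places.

The follower Rigel best-responds to any q_F: π_R = (315 - Q)q_R - 50q_R.
Setting the follower's marginal profit to zero, 265 - q_F - 2q_R = 0, i.e. q_R = (265 - q_F)/2.
The leader anticipates this reaction. Substituting into P = 315 - Q gives P = 365/2 - (1/2)q_F, so π_F = (365/2 - (1/2)q_F)q_F - 82q_F.
Maximising: ∂π_F/∂q_F = 201/2 - q_F = 0, giving q_F = 201/2.
Then q_R = (265 - 201/2)/2 = 329/4.
Price P = 315 - 731/4 = 529/4.
Flint's profit: (529/4 - 82)·(201/2) = 5050.1250.

5050.13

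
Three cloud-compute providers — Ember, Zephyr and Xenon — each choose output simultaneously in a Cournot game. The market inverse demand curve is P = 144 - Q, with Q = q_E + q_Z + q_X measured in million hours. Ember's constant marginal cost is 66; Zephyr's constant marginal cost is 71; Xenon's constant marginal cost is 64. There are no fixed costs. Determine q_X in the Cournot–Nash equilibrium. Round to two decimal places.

Ember's profit: π_E = (144 - Q)q_E - (66q_E). Setting ∂π_E/∂q_E = 0: 78 - 2q_E - (q_Z + q_X) = 0.
Zephyr's first-order condition: 73 - 2q_Z - (q_E + q_X) = 0.
Xenon's first-order condition: 80 - 2q_X - (q_E + q_Z) = 0.
Adding the 3 first-order conditions: 231 − 4Q = 0, so Q = 231/4.
Back-substituting: q_E = (78 − 231/4) = 81/4, q_Z = (73 − 231/4) = 61/4, q_X = (80 − 231/4) = 89/4.

22.25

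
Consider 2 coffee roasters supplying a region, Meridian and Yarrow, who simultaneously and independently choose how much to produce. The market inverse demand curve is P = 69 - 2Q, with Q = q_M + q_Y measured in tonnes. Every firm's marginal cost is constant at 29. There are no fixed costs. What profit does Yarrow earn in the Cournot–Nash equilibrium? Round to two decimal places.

88.89

Each firm earns π_i = (69 - 2Q)q_i - 29q_i.
Setting ∂π_i/∂q_i = 0 with rivals' quantities fixed: 40 - 4q_i - 2q_j = 0.
With identical firms every q_j equals q_i, so q_j = q_i and 40 = 6q_i, giving q_i = 20/3.
Price P = 69 - 2·(40/3) = 127/3.
Yarrow's profit: (127/3 - 29)·(20/3) = 800/9.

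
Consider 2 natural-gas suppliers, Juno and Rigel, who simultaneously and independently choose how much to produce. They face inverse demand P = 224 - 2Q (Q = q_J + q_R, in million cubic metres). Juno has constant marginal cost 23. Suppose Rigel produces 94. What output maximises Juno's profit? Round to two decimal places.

3.25

With the rival's output fixed at 94, Juno's profit is π_J = (224 - 2·94 - 2q_J)q_J - (23q_J) = (36 - 2q_J)q_J - (23q_J).
∂π_J/∂q_J = 13 - 4q_J = 0, so q_J = 13/4.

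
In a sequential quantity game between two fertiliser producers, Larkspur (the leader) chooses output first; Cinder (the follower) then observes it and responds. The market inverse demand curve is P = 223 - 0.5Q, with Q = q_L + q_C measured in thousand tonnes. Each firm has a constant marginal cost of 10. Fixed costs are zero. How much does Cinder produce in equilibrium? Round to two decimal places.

106.50

The follower Cinder best-responds to any q_L: π_C = (223 - 0.5Q)q_C - 10q_C.
∂π_C/∂q_C = 213 - (1/2)q_L - q_C = 0 gives the reaction function q_C = (213 - (1/2)q_L).
The leader anticipates this reaction. Substituting into P = 223 - 0.5Q gives P = 233/2 - (1/4)q_L, so π_L = (233/2 - (1/4)q_L)q_L - 10q_L.
Maximising: ∂π_L/∂q_L = 213/2 - (1/2)q_L = 0, giving q_L = 213.
Then q_C = (213 - (1/2)·213) = 213/2.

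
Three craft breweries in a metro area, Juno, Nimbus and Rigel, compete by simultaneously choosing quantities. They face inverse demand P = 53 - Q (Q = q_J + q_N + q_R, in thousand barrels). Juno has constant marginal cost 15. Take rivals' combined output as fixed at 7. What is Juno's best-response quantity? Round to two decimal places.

15.50

With rivals' combined output fixed at 7, Juno's profit is π_J = (53 - 7 - q_J)q_J - (15q_J) = (46 - q_J)q_J - (15q_J).
∂π_J/∂q_J = 31 - 2q_J = 0, so q_J = 31/2.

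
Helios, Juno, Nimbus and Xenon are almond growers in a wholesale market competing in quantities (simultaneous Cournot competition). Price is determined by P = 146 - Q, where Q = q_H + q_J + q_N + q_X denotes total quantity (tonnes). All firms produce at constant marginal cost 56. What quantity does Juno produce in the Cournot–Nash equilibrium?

18

A representative firm's profit is π_i = q_i(146 - Q) - 56q_i.
Setting ∂π_i/∂q_i = 0 with rivals' quantities fixed: 90 - 2q_i - Σ_{j≠i} q_j = 0.
By symmetry each firm produces the same amount; substituting Σ_{j≠i} q_j = 3q_i yields q_i = 90/5 = 18.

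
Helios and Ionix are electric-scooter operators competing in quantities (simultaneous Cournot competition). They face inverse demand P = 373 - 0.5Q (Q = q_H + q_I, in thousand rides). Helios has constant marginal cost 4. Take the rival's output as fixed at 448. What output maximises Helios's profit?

With the rival's output fixed at 448, Helios's profit is π_H = (373 - (1/2)·448 - (1/2)q_H)q_H - (4q_H) = (149 - (1/2)q_H)q_H - (4q_H).
∂π_H/∂q_H = 145 - q_H = 0, so q_H = 145.

145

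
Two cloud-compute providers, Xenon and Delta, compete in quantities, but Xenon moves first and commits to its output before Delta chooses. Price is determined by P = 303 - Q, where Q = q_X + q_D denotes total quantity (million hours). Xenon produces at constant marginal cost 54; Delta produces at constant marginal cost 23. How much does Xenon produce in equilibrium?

109

Solve by backward induction. Given q_X, the follower Delta maximises π_D = (303 - q_X - q_D)q_D - 23q_D.
Setting the follower's marginal profit to zero, 280 - q_X - 2q_D = 0, i.e. q_D = (280 - q_X)/2.
Xenon substitutes q_D(q_X) into its own profit: π_X = q_X(303 - q_X - (280 - q_X)/2) - 54q_X = (163 - (1/2)q_X)q_X - 54q_X.
The leader's first-order condition 109 - q_X = 0 yields q_X = 109.
Then q_D = (280 - 109)/2 = 171/2.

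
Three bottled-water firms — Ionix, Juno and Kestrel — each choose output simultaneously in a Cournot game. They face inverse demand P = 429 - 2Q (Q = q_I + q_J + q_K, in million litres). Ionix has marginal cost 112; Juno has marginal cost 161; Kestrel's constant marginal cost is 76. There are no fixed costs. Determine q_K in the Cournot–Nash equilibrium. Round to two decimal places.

Ionix's profit: π_I = (429 - 2Q)q_I - (112q_I). Setting ∂π_I/∂q_I = 0: 317 - 4q_I - 2(q_J + q_K) = 0.
Juno's first-order condition: 268 - 4q_J - 2(q_I + q_K) = 0.
Kestrel's profit: π_K = (429 - 2Q)q_K - (76q_K). Setting ∂π_K/∂q_K = 0: 353 - 4q_K - 2(q_I + q_J) = 0.
Summing all 3 equations gives 938 − 8Q = 0, hence Q = 469/4.
Back-substituting: q_I = (317 − 469/2)/2 = 165/4, q_J = (268 − 469/2)/2 = 67/4, q_K = (353 − 469/2)/2 = 237/4.

59.25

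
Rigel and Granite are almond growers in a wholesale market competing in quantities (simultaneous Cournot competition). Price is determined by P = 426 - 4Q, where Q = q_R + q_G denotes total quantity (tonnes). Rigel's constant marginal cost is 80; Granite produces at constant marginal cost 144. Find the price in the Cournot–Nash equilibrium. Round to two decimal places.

216.67

Rigel's profit: π_R = (426 - 4Q)q_R - (80q_R). Setting ∂π_R/∂q_R = 0: 346 - 8q_R - 4(q_G) = 0.
Granite's first-order condition: 282 - 8q_G - 4(q_R) = 0.
So q_R = (346 - 4q_G)/8 and q_G = (282 - 4q_R)/8.
Substituting one into the other gives q_R = 205/6 and q_G = 109/6.
Total output Q = 157/3, so price P = 426 - 4·(157/3) = 650/3.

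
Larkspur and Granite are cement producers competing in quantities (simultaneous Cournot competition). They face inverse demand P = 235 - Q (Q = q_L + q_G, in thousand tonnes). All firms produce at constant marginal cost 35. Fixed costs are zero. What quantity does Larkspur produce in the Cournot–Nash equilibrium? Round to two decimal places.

66.67

Each firm earns π_i = (235 - Q)q_i - 35q_i.
Setting ∂π_i/∂q_i = 0 with rivals' quantities fixed: 200 - 2q_i - q_j = 0.
With identical firms every q_j equals q_i, so q_j = q_i and 200 = 3q_i, giving q_i = 200/3.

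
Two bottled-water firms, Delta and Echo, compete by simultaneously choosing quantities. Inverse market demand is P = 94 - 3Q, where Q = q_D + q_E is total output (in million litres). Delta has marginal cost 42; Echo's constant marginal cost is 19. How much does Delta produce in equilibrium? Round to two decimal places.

3.22

Delta's profit: π_D = (94 - 3Q)q_D - (42q_D). Setting ∂π_D/∂q_D = 0: 52 - 6q_D - 3(q_E) = 0.
Echo's profit: π_E = (94 - 3Q)q_E - (19q_E). Setting ∂π_E/∂q_E = 0: 75 - 6q_E - 3(q_D) = 0.
Best responses: q_D = (52 - 3q_E)/6, q_E = (75 - 3q_D)/6.
Substituting one into the other gives q_D = 29/9 and q_E = 98/9.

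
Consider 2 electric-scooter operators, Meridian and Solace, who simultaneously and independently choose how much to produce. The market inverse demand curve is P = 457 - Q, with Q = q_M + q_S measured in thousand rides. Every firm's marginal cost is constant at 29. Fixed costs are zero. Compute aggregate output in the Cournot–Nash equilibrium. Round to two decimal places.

A representative firm's profit is π_i = q_i(457 - Q) - 29q_i.
Setting ∂π_i/∂q_i = 0 with rivals' quantities fixed: 428 - 2q_i - q_j = 0.
By symmetry each firm produces the same amount; substituting q_j = q_i yields q_i = 428/3.
Total output Q = 428/3 + 428/3 = 856/3.

285.33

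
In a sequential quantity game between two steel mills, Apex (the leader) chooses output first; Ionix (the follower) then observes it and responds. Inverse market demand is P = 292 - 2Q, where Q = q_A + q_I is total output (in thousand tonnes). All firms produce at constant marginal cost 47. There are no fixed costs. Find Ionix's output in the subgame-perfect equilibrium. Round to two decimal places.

30.63

The follower Ionix best-responds to any q_A: π_I = (292 - 2Q)q_I - 47q_I.
Setting the follower's marginal profit to zero, 245 - 2q_A - 4q_I = 0, i.e. q_I = (245 - 2q_A)/4.
The leader anticipates this reaction. Substituting into P = 292 - 2Q gives P = 339/2 - q_A, so π_A = (339/2 - q_A)q_A - 47q_A.
Maximising: ∂π_A/∂q_A = 245/2 - 2q_A = 0, giving q_A = 245/4.
Then q_I = (245 - 2·(245/4))/4 = 245/8.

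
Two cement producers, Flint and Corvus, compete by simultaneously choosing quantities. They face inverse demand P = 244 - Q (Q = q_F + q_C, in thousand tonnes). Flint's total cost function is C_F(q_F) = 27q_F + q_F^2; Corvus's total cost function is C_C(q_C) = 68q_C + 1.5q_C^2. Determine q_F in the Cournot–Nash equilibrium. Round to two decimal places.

Flint's profit: π_F = (244 - Q)q_F - (27q_F + q_F²). Setting ∂π_F/∂q_F = 0: 217 - 4q_F - (q_C) = 0.
Corvus's profit: π_C = (244 - Q)q_C - (68q_C + (3/2)q_C²). Setting ∂π_C/∂q_C = 0: 176 - 5q_C - (q_F) = 0.
So q_F = (217 - q_C)/4 and q_C = (176 - q_F)/5.
Substituting one into the other gives q_F = 909/19 and q_C = 487/19.

47.84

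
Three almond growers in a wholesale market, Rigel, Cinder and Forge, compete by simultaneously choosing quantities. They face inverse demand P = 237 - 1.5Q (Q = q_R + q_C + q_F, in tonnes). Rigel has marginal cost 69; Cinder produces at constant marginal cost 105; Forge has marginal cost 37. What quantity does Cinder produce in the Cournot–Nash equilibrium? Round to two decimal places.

4.67

Rigel's profit: π_R = (237 - 1.5Q)q_R - (69q_R). Setting ∂π_R/∂q_R = 0: 168 - 3q_R - (3/2)(q_C + q_F) = 0.
Cinder's first-order condition: 132 - 3q_C - (3/2)(q_R + q_F) = 0.
Forge's first-order condition: 200 - 3q_F - (3/2)(q_R + q_C) = 0.
Summing all 3 equations gives 500 − 6Q = 0, hence Q = 250/3.
Back-substituting: q_R = (168 − 125)/(3/2) = 86/3, q_C = (132 − 125)/(3/2) = 14/3, q_F = (200 − 125)/(3/2) = 50.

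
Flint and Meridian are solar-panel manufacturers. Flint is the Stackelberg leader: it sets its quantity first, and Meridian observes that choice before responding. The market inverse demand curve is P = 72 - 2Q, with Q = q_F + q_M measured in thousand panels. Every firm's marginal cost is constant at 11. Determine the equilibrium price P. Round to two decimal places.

Solve by backward induction. Given q_F, the follower Meridian maximises π_M = (72 - 2q_F - 2q_M)q_M - 11q_M.
Setting the follower's marginal profit to zero, 61 - 2q_F - 4q_M = 0, i.e. q_M = (61 - 2q_F)/4.
Flint substitutes q_M(q_F) into its own profit: π_F = q_F(72 - 2q_F - (61 - 2q_F)/2) - 11q_F = (83/2 - q_F)q_F - 11q_F.
Maximising: ∂π_F/∂q_F = 61/2 - 2q_F = 0, giving q_F = 61/4.
Then q_M = (61 - 2·(61/4))/4 = 61/8.
Total output Q = 183/8, so price P = 72 - 2·(183/8) = 105/4.

26.25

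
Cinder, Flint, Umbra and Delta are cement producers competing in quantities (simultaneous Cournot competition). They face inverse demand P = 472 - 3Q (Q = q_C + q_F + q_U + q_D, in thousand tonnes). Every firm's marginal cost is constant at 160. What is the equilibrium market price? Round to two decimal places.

Each firm earns π_i = (472 - 3Q)q_i - 160q_i.
Setting ∂π_i/∂q_i = 0 with rivals' quantities fixed: 312 - 6q_i - 3·Σ_{j≠i} q_j = 0.
By symmetry each firm produces the same amount; substituting Σ_{j≠i} q_j = 3q_i yields q_i = 312/15 = 104/5.
Total output Q = 416/5, so price P = 472 - 3·(416/5) = 1112/5.

222.40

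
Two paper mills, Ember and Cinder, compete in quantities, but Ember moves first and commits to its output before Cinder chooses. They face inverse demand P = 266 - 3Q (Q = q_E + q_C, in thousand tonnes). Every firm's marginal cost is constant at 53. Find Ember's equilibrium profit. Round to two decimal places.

1890.38

The follower Cinder best-responds to any q_E: π_C = (266 - 3Q)q_C - 53q_C.
∂π_C/∂q_C = 213 - 3q_E - 6q_C = 0 gives the reaction function q_C = (213 - 3q_E)/6.
Ember substitutes q_C(q_E) into its own profit: π_E = q_E(266 - 3q_E - (213 - 3q_E)/2) - 53q_E = (319/2 - (3/2)q_E)q_E - 53q_E.
Leader FOC: 213/2 - 3q_E = 0, so q_E = 71/2.
Then q_C = (213 - 3·(71/2))/6 = 71/4.
Price P = 266 - 3·(213/4) = 425/4.
Ember's profit: (425/4 - 53)·(71/2) = 1890.3750.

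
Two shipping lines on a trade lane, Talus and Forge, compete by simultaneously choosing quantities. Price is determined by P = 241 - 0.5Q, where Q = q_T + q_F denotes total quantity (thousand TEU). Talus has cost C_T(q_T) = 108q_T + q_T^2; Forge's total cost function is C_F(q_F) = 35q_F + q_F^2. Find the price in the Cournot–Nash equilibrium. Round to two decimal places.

192.57

Talus's profit: π_T = (241 - 0.5Q)q_T - (108q_T + q_T²). Setting ∂π_T/∂q_T = 0: 133 - 3q_T - (1/2)(q_F) = 0.
Forge's profit: π_F = (241 - 0.5Q)q_F - (35q_F + q_F²). Setting ∂π_F/∂q_F = 0: 206 - 3q_F - (1/2)(q_T) = 0.
Rearranging gives the reaction functions q_T = (133 - (1/2)q_F)/3 and q_F = (206 - (1/2)q_T)/3.
Substituting one into the other gives q_T = 1184/35 and q_F = 63.0286.
Total output Q = 678/7, so price P = 241 - (1/2)·(678/7) = 1348/7.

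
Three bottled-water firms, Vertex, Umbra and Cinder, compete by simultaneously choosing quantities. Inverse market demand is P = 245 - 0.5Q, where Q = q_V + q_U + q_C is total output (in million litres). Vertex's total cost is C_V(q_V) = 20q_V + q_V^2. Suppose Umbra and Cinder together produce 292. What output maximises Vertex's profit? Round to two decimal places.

26.33

With rivals' combined output fixed at 292, Vertex's profit is π_V = (245 - (1/2)·292 - (1/2)q_V)q_V - (20q_V + q_V²) = (99 - (1/2)q_V)q_V - (20q_V + q_V²).
∂π_V/∂q_V = 79 - 3q_V = 0, so q_V = 79/3.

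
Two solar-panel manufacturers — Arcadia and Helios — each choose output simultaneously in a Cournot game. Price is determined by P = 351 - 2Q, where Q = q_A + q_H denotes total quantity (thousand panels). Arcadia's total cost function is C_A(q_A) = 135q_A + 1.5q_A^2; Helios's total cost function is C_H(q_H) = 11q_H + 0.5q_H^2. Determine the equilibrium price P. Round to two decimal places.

199.52

Arcadia's profit: π_A = (351 - 2Q)q_A - (135q_A + (3/2)q_A²). Setting ∂π_A/∂q_A = 0: 216 - 7q_A - 2(q_H) = 0.
Helios's profit: π_H = (351 - 2Q)q_H - (11q_H + (1/2)q_H²). Setting ∂π_H/∂q_H = 0: 340 - 5q_H - 2(q_A) = 0.
So q_A = (216 - 2q_H)/7 and q_H = (340 - 2q_A)/5.
Substituting one into the other gives q_A = 400/31 and q_H = 1948/31.
Total output Q = 75.7419, so price P = 351 - 2·75.7419 = 199.5161.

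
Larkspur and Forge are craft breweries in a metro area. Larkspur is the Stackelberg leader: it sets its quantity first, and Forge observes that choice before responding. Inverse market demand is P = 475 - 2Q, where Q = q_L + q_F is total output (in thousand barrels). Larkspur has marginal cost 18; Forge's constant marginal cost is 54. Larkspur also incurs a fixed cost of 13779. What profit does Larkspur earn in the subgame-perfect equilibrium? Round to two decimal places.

The follower Forge best-responds to any q_L: π_F = (475 - 2Q)q_F - 54q_F.
Setting the follower's marginal profit to zero, 421 - 2q_L - 4q_F = 0, i.e. q_F = (421 - 2q_L)/4.
Larkspur substitutes q_F(q_L) into its own profit: π_L = q_L(475 - 2q_L - (421 - 2q_L)/2) - 18q_L = (529/2 - q_L)q_L - 18q_L.
Leader FOC: 493/2 - 2q_L = 0, so q_L = 493/4.
Then q_F = (421 - 2·(493/4))/4 = 349/8.
Price P = 475 - 2·(1335/8) = 565/4.
Larkspur's profit: (565/4 - 18)·(493/4) - 13779 = 1411.5625.

1411.56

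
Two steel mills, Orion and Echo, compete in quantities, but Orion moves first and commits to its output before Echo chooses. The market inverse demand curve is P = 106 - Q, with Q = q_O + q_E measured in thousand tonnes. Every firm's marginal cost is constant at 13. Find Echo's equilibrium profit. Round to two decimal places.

540.56

Solve by backward induction. Given q_O, the follower Echo maximises π_E = (106 - q_O - q_E)q_E - 13q_E.
∂π_E/∂q_E = 93 - q_O - 2q_E = 0 gives the reaction function q_E = (93 - q_O)/2.
The leader anticipates this reaction. Substituting into P = 106 - Q gives P = 119/2 - (1/2)q_O, so π_O = (119/2 - (1/2)q_O)q_O - 13q_O.
The leader's first-order condition 93/2 - q_O = 0 yields q_O = 93/2.
Then q_E = (93 - 93/2)/2 = 93/4.
Price P = 106 - 279/4 = 145/4.
Echo's profit: (145/4 - 13)·(93/4) = 540.5625.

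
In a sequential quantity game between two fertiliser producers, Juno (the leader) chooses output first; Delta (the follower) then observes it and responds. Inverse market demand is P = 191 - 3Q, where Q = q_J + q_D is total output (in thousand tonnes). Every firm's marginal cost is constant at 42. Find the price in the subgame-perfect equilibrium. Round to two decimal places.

79.25

Solve by backward induction. Given q_J, the follower Delta maximises π_D = (191 - 3q_J - 3q_D)q_D - 42q_D.
Follower FOC: 149 - 3q_J - 6q_D = 0, so q_D(q_J) = (149 - 3q_J)/6.
Juno substitutes q_D(q_J) into its own profit: π_J = q_J(191 - 3q_J - (149 - 3q_J)/2) - 42q_J = (233/2 - (3/2)q_J)q_J - 42q_J.
The leader's first-order condition 149/2 - 3q_J = 0 yields q_J = 149/6.
Then q_D = (149 - 3·(149/6))/6 = 149/12.
Total output Q = 149/4, so price P = 191 - 3·(149/4) = 317/4.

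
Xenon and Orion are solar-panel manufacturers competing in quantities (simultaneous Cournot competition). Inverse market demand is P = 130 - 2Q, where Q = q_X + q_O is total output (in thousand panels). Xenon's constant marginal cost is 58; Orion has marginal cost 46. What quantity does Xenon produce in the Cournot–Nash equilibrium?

Xenon's profit: π_X = (130 - 2Q)q_X - (58q_X). Setting ∂π_X/∂q_X = 0: 72 - 4q_X - 2(q_O) = 0.
Orion's first-order condition: 84 - 4q_O - 2(q_X) = 0.
Best responses: q_X = (72 - 2q_O)/4, q_O = (84 - 2q_X)/4.
Substituting one into the other gives q_X = 10 and q_O = 16.

10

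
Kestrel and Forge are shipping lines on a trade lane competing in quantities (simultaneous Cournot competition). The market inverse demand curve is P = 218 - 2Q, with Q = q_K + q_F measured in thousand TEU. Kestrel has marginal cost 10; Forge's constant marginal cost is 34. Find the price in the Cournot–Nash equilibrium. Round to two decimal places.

87.33

Kestrel's profit: π_K = (218 - 2Q)q_K - (10q_K). Setting ∂π_K/∂q_K = 0: 208 - 4q_K - 2(q_F) = 0.
Forge's first-order condition: 184 - 4q_F - 2(q_K) = 0.
Rearranging gives the reaction functions q_K = (208 - 2q_F)/4 and q_F = (184 - 2q_K)/4.
Solving the pair: q_K = 116/3, q_F = 80/3.
Total output Q = 196/3, so price P = 218 - 2·(196/3) = 262/3.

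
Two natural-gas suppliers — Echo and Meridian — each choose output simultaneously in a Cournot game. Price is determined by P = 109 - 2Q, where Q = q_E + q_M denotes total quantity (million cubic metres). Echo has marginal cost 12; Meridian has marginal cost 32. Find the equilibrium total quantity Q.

29

Echo's profit: π_E = (109 - 2Q)q_E - (12q_E). Setting ∂π_E/∂q_E = 0: 97 - 4q_E - 2(q_M) = 0.
Meridian's profit: π_M = (109 - 2Q)q_M - (32q_M). Setting ∂π_M/∂q_M = 0: 77 - 4q_M - 2(q_E) = 0.
Best responses: q_E = (97 - 2q_M)/4, q_M = (77 - 2q_E)/4.
Solving the pair: q_E = 39/2, q_M = 19/2.
Total output Q = 39/2 + 19/2 = 29.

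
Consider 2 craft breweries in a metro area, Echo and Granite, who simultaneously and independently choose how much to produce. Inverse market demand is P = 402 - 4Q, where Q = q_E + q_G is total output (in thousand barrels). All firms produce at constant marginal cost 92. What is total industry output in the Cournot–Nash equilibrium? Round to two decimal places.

51.67

A representative firm's profit is π_i = q_i(402 - 4Q) - 92q_i.
First-order condition (treating rivals' output as given): 310 - 8q_i - 4q_j = 0.
By symmetry each firm produces the same amount; substituting q_j = q_i yields q_i = 310/12 = 155/6.
Total output Q = 155/6 + 155/6 = 155/3.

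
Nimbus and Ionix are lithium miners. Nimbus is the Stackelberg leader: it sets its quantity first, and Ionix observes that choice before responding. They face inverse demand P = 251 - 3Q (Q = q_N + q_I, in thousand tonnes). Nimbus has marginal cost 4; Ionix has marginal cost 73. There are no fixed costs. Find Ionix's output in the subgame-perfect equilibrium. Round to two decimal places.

3.33

The follower Ionix best-responds to any q_N: π_I = (251 - 3Q)q_I - 73q_I.
∂π_I/∂q_I = 178 - 3q_N - 6q_I = 0 gives the reaction function q_I = (178 - 3q_N)/6.
The leader anticipates this reaction. Substituting into P = 251 - 3Q gives P = 162 - (3/2)q_N, so π_N = (162 - (3/2)q_N)q_N - 4q_N.
The leader's first-order condition 158 - 3q_N = 0 yields q_N = 158/3.
Then q_I = (178 - 3·(158/3))/6 = 10/3.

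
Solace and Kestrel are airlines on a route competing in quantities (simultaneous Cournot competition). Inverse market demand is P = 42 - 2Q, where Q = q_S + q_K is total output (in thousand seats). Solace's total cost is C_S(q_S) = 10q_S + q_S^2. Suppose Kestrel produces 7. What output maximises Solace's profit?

3

With the rival's output fixed at 7, Solace's profit is π_S = (42 - 2·7 - 2q_S)q_S - (10q_S + q_S²) = (28 - 2q_S)q_S - (10q_S + q_S²).
∂π_S/∂q_S = 18 - 6q_S = 0, so q_S = 3.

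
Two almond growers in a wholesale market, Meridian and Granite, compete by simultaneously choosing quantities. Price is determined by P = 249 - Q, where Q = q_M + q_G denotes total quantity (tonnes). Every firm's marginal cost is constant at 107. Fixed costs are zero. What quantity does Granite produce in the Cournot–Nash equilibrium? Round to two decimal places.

47.33

A representative firm's profit is π_i = q_i(249 - Q) - 107q_i.
First-order condition (treating rivals' output as given): 142 - 2q_i - q_j = 0.
By symmetry each firm produces the same amount; substituting q_j = q_i yields q_i = 142/3.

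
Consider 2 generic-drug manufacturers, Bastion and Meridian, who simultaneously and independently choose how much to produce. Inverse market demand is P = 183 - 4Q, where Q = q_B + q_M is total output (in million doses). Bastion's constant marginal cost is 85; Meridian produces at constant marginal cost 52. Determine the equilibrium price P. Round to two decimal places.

Bastion's profit: π_B = (183 - 4Q)q_B - (85q_B). Setting ∂π_B/∂q_B = 0: 98 - 8q_B - 4(q_M) = 0.
Meridian's profit: π_M = (183 - 4Q)q_M - (52q_M). Setting ∂π_M/∂q_M = 0: 131 - 8q_M - 4(q_B) = 0.
So q_B = (98 - 4q_M)/8 and q_M = (131 - 4q_B)/8.
Substituting one into the other gives q_B = 65/12 and q_M = 41/3.
Total output Q = 229/12, so price P = 183 - 4·(229/12) = 320/3.

106.67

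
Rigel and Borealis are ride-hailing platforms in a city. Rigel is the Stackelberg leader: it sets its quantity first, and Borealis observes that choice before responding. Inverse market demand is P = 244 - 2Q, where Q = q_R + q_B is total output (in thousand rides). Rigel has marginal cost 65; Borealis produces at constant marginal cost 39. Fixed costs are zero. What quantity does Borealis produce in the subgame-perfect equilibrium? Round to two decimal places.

Solve by backward induction. Given q_R, the follower Borealis maximises π_B = (244 - 2q_R - 2q_B)q_B - 39q_B.
∂π_B/∂q_B = 205 - 2q_R - 4q_B = 0 gives the reaction function q_B = (205 - 2q_R)/4.
Rigel substitutes q_B(q_R) into its own profit: π_R = q_R(244 - 2q_R - (205 - 2q_R)/2) - 65q_R = (283/2 - q_R)q_R - 65q_R.
Maximising: ∂π_R/∂q_R = 153/2 - 2q_R = 0, giving q_R = 153/4.
Then q_B = (205 - 2·(153/4))/4 = 257/8.

32.13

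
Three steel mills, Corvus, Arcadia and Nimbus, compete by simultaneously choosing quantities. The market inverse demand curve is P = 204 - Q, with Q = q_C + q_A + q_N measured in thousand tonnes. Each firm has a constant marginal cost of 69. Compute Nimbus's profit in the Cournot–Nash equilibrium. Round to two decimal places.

A representative firm's profit is π_i = q_i(204 - Q) - 69q_i.
Setting ∂π_i/∂q_i = 0 with rivals' quantities fixed: 135 - 2q_i - Σ_{j≠i} q_j = 0.
By symmetry each firm produces the same amount; substituting Σ_{j≠i} q_j = 2q_i yields q_i = 135/4.
Price P = 204 - 405/4 = 411/4.
Nimbus's profit: (411/4 - 69)·(135/4) = 1139.0625.

1139.06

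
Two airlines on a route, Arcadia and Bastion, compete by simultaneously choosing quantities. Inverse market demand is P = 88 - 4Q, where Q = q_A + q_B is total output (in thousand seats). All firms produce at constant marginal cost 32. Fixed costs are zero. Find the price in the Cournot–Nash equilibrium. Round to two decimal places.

50.67

A representative firm's profit is π_i = q_i(88 - 4Q) - 32q_i.
Setting ∂π_i/∂q_i = 0 with rivals' quantities fixed: 56 - 8q_i - 4q_j = 0.
With identical firms every q_j equals q_i, so q_j = q_i and 56 = 12q_i, giving q_i = 14/3.
Total output Q = 28/3, so price P = 88 - 4·(28/3) = 152/3.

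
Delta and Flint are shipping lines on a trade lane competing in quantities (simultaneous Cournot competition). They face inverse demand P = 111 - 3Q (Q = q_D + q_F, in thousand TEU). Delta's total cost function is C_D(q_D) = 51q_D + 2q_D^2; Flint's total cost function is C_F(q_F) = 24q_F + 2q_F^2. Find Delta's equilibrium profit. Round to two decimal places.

Delta's profit: π_D = (111 - 3Q)q_D - (51q_D + 2q_D²). Setting ∂π_D/∂q_D = 0: 60 - 10q_D - 3(q_F) = 0.
Flint's first-order condition: 87 - 10q_F - 3(q_D) = 0.
Rearranging gives the reaction functions q_D = (60 - 3q_F)/10 and q_F = (87 - 3q_D)/10.
Substituting one into the other gives q_D = 339/91 and q_F = 690/91.
Price P = 111 - 3·(147/13) = 1002/13.
Delta's profit: (1002/13)·(339/91) - 51·(339/91) - 2(339/91)² = 69.3884.

69.39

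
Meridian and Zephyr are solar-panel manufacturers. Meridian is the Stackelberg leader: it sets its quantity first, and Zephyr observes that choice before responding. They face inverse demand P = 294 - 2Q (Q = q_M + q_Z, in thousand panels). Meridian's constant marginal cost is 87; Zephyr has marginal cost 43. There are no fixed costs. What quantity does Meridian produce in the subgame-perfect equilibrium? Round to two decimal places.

40.75

Solve by backward induction. Given q_M, the follower Zephyr maximises π_Z = (294 - 2q_M - 2q_Z)q_Z - 43q_Z.
Setting the follower's marginal profit to zero, 251 - 2q_M - 4q_Z = 0, i.e. q_Z = (251 - 2q_M)/4.
Meridian substitutes q_Z(q_M) into its own profit: π_M = q_M(294 - 2q_M - (251 - 2q_M)/2) - 87q_M = (337/2 - q_M)q_M - 87q_M.
Leader FOC: 163/2 - 2q_M = 0, so q_M = 163/4.
Then q_Z = (251 - 2·(163/4))/4 = 339/8.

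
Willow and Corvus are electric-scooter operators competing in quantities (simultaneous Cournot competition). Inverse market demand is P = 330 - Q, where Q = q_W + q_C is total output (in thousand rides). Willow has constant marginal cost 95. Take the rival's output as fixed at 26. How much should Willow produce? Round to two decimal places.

104.50

With the rival's output fixed at 26, Willow's profit is π_W = (330 - 26 - q_W)q_W - (95q_W) = (304 - q_W)q_W - (95q_W).
∂π_W/∂q_W = 209 - 2q_W = 0, so q_W = 209/2.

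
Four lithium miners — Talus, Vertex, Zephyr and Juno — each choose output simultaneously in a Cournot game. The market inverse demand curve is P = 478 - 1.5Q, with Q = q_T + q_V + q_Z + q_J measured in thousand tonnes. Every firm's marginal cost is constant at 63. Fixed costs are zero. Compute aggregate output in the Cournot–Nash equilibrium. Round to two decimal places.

221.33

A representative firm's profit is π_i = q_i(478 - 1.5Q) - 63q_i.
First-order condition (treating rivals' output as given): 415 - 3q_i - (3/2)·Σ_{j≠i} q_j = 0.
With identical firms every q_j equals q_i, so Σ_{j≠i} q_j = 3q_i and 415 = (15/2)q_i, giving q_i = 166/3.
Total output Q = 166/3 + 166/3 + 166/3 + 166/3 = 664/3.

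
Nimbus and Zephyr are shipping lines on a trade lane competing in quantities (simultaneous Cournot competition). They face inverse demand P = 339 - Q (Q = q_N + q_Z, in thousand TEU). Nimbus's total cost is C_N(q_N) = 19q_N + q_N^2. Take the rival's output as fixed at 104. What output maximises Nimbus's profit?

With the rival's output fixed at 104, Nimbus's profit is π_N = (339 - 104 - q_N)q_N - (19q_N + q_N²) = (235 - q_N)q_N - (19q_N + q_N²).
∂π_N/∂q_N = 216 - 4q_N = 0, so q_N = 54.

54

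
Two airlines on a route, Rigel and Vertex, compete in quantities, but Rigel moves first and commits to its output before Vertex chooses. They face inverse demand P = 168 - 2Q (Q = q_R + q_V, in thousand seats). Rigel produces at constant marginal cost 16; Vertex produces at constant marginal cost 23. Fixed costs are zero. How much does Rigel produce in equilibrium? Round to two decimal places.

39.75

Solve by backward induction. Given q_R, the follower Vertex maximises π_V = (168 - 2q_R - 2q_V)q_V - 23q_V.
Follower FOC: 145 - 2q_R - 4q_V = 0, so q_V(q_R) = (145 - 2q_R)/4.
Rigel substitutes q_V(q_R) into its own profit: π_R = q_R(168 - 2q_R - (145 - 2q_R)/2) - 16q_R = (191/2 - q_R)q_R - 16q_R.
Leader FOC: 159/2 - 2q_R = 0, so q_R = 159/4.
Then q_V = (145 - 2·(159/4))/4 = 131/8.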